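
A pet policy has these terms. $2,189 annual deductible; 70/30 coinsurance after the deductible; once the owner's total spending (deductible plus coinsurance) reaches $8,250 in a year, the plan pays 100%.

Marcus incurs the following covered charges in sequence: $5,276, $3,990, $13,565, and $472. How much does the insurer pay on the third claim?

$9,627.10

#1 ($5,276): $2,189 to deductible, leaving $3,087; owner's 30% is $926.10. Cost to owner: $3,115.10. OOP to date $3,115.10. Plan pays $5,276 − $3,115.10 = $2,160.90.
#2 ($3,990): deductible met; 30% of $3,990 = $1,197. Cost to owner: $1,197. OOP to date $4,312.10. Plan pays $3,990 − $1,197 = $2,793.
#3 ($13,565): deductible already satisfied, so owner's share is 30% × $13,565 = $4,069.50. That would push OOP to $8,381.60, over the $8,250 cap, so owner pays $8,250 − $4,312.10 = $3,937.90. Insurer: $13,565 − $3,937.90 = $9,627.10.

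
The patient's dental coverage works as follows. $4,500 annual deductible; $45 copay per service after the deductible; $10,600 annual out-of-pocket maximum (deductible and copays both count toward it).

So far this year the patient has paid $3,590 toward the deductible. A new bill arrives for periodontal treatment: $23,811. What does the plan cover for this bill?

Remaining deductible: $4,500 − $3,590 = $910.
The remaining $22,901 (= $23,811 − $910) moves to the copay.
Copay on this service: $45.
That puts the patient's cost at $910 + $45 = $955 before any cap.
Cumulative spending $3,590 + $955 = $4,545 stays under the $10,600 maximum.
The insurer covers the remainder: $23,811 − $955 = $22,856.

$22,856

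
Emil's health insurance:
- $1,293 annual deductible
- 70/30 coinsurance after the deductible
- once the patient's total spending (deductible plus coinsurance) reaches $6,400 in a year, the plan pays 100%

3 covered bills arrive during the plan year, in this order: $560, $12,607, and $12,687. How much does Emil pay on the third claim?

$1,544.80

Claim 1 ($560): entire amount goes to the deductible. Patient owes $560 (running OOP $560).
Claim 2 ($12,607): $733 finishes the deductible; $11,874 goes to coinsurance; coinsurance $11,874 × 30% = $3,562.20. Patient pays $4,295.20; OOP now $4,855.20.
Claim 3 ($12,687): deductible met; 30% of $12,687 = $3,806.10. OOP would hit $8,661.30 > $6,400, so the cap limits the patient to $6,400 − $4,855.20 = $1,544.80.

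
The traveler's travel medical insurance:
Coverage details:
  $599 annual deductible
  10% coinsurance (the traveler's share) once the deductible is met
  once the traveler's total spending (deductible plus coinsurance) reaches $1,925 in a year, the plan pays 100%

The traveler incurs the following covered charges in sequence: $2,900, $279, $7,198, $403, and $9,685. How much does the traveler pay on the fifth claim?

Bill 1, $2,900: $599 to deductible, leaving $2,301; coinsurance $2,301 × 10% = $230.10. Traveler owes $829.10 (running OOP $829.10).
Bill 2, $279: 10% coinsurance on $279 = $27.90. Traveler owes $27.90 (running OOP $857).
Bill 3, $7,198: deductible already satisfied, so traveler's share is 10% × $7,198 = $719.80. Traveler owes $719.80 (running OOP $1,576.80).
Bill 4, $403: deductible already satisfied, so traveler's share is 10% × $403 = $40.30. Traveler owes $40.30 (running OOP $1,617.10).
Bill 5, $9,685: deductible met; 10% of $9,685 = $968.50. Adding that to $1,617.10 gives $2,585.60, past the $1,925 cap; traveler pays only $1,925 − $1,617.10 = $307.90.

$307.90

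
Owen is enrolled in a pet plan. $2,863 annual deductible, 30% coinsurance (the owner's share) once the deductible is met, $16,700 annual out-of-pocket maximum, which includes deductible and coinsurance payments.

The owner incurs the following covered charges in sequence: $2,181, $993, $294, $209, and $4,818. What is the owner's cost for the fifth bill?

#1 ($2,181): all of it applies to the deductible. Cost to owner: $2,181. OOP to date $2,181.
#2 ($993): deductible takes $682, $311 remains; coinsurance $311 × 30% = $93.30. Owner owes $775.30 (running OOP $2,956.30).
#3 ($294): deductible met; 30% of $294 = $88.20. Cost to owner: $88.20. OOP to date $3,044.50.
#4 ($209): 30% coinsurance on $209 = $62.70. Owner pays $62.70; OOP now $3,107.20.
#5 ($4,818): 30% coinsurance on $4,818 = $1,445.40. Cost to owner: $1,445.40. OOP to date $4,552.60.

$1,445.40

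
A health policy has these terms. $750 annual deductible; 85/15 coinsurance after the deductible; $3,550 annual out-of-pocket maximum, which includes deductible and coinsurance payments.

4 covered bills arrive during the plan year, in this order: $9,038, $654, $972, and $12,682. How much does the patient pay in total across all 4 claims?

Bill 1, $9,038: $750 finishes the deductible; $8,288 goes to coinsurance; coinsurance $8,288 × 15% = $1,243.20. Patient pays $1,993.20; OOP now $1,993.20.
Bill 2, $654: 15% coinsurance on $654 = $98.10. Cost to patient: $98.10. OOP to date $2,091.30.
Bill 3, $972: deductible met; 15% of $972 = $145.80. Patient pays $145.80; OOP now $2,237.10.
Bill 4, $12,682: deductible already satisfied, so patient's share is 15% × $12,682 = $1,902.30. That would push OOP to $4,139.40, over the $3,550 cap, so patient pays $3,550 − $2,237.10 = $1,312.90.
Summing the patient's payments: $1,993.20 + $98.10 + $145.80 + $1,312.90 = $3,550.

$3,550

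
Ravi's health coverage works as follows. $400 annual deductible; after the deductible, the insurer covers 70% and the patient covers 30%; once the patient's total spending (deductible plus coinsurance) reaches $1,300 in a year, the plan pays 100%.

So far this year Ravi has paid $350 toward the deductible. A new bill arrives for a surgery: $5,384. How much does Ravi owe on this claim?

Deductible still to meet: $400 − $350 = $50.
After the $50 deductible portion, $5,384 − $50 = $5,334 is subject to coinsurance.
Patient's 30% share of $5,334 is $1,600.20.
So the patient owes $50 + $1,600.20 = $1,650.20 before any cap.
That would bring total out-of-pocket to $2,000.20, past the $1,300 cap. The patient is capped at $1,300 − $350 = $950 on this claim.

$950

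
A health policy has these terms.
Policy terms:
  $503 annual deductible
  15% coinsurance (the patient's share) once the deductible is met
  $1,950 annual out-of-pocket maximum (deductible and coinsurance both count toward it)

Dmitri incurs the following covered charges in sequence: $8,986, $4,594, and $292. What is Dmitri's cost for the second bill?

#1 ($8,986): deductible takes $503, $8,483 remains; 15% of $8,483 = $1,272.45. Cost to patient: $1,775.45. OOP to date $1,775.45.
#2 ($4,594): deductible met; 15% of $4,594 = $689.10. OOP would hit $2,464.55 > $1,950, so the cap limits the patient to $1,950 − $1,775.45 = $174.55.

$174.55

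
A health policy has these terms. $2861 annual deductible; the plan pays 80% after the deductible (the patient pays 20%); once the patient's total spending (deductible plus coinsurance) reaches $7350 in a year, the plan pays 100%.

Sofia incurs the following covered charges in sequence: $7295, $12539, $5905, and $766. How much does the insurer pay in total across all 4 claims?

Claim 1 ($7295): $2861 finishes the deductible; $4434 goes to coinsurance; 20% of $4434 = $886.80. Patient owes $3747.80 (running OOP $3747.80). Plan pays $7295 − $3747.80 = $3547.20.
Claim 2 ($12539): deductible already satisfied, so patient's share is 20% × $12539 = $2507.80. Cost to patient: $2507.80. OOP to date $6255.60. Insurer: $12539 − $2507.80 = $10031.20.
Claim 3 ($5905): deductible met; 20% of $5905 = $1181. Adding that to $6255.60 gives $7436.60, past the $7350 cap; patient pays only $7350 − $6255.60 = $1094.40. Plan pays $5905 − $1094.40 = $4810.60.
Claim 4 ($766): deductible met; 20% of $766 = $153.20. OOP would hit $7503.20 > $7350, so the cap limits the patient to $7350 − $7350 = $0. Plan pays $766 − $0 = $766.
Insurer total = bills − patient's total = $26505 − $7350 = $19155.

$19155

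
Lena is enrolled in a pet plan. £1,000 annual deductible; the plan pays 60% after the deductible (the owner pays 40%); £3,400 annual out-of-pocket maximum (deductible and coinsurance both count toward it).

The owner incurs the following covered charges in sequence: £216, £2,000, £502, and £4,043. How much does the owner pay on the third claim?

£200.80

Claim 1 — £216: entire amount goes to the deductible. Owner owes £216 (running OOP £216).
Claim 2 — £2,000: deductible takes £784, £1,216 remains; coinsurance £1,216 × 40% = £486.40. Cost to owner: £1,270.40. OOP to date £1,486.40.
Claim 3 — £502: deductible already satisfied, so owner's share is 40% × £502 = £200.80. Owner owes £200.80 (running OOP £1,687.20).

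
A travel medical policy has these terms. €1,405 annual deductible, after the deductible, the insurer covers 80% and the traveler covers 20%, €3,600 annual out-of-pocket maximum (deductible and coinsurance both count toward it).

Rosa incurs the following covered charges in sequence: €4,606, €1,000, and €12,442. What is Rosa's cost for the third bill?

Claim 1 (€4,606): deductible takes €1,405, €3,201 remains; 20% of €3,201 = €640.20. Traveler owes €2,045.20 (running OOP €2,045.20).
Claim 2 (€1,000): deductible already satisfied, so traveler's share is 20% × €1,000 = €200. Cost to traveler: €200. OOP to date €2,245.20.
Claim 3 (€12,442): deductible already satisfied, so traveler's share is 20% × €12,442 = €2,488.40. Adding that to €2,245.20 gives €4,733.60, past the €3,600 cap; traveler pays only €3,600 − €2,245.20 = €1,354.80.

€1,354.80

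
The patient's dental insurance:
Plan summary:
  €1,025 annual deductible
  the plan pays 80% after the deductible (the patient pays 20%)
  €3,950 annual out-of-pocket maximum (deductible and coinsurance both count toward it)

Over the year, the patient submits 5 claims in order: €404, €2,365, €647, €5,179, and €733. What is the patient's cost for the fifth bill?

€146.60

Claim 1 (€404): entire amount goes to the deductible. Patient pays €404; OOP now €404.
Claim 2 (€2,365): €621 to deductible, leaving €1,744; patient's 20% is €348.80. Cost to patient: €969.80. OOP to date €1,373.80.
Claim 3 (€647): deductible already satisfied, so patient's share is 20% × €647 = €129.40. Patient pays €129.40; OOP now €1,503.20.
Claim 4 (€5,179): deductible already satisfied, so patient's share is 20% × €5,179 = €1,035.80. Patient owes €1,035.80 (running OOP €2,539).
Claim 5 (€733): deductible already satisfied, so patient's share is 20% × €733 = €146.60. Patient pays €146.60; OOP now €2,685.60.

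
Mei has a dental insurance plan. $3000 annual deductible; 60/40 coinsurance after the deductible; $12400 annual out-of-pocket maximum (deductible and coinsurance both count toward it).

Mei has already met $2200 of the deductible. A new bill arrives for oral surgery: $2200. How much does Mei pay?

$1360

Deductible still to meet: $3000 − $2200 = $800.
After the $800 deductible portion, $2200 − $800 = $1400 is subject to coinsurance.
Patient's 40% share of $1400 is $560.
So the patient owes $800 + $560 = $1360 before any cap.
Cumulative spending $2200 + $1360 = $3560 stays under the $12400 maximum.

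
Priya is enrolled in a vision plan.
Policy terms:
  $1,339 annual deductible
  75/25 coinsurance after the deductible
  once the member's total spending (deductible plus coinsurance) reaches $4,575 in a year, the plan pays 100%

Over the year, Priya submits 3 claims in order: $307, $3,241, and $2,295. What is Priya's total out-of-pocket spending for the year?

$2,465

Claim 1 — $307: entire amount goes to the deductible. Cost to member: $307. OOP to date $307.
Claim 2 — $3,241: deductible takes $1,032, $2,209 remains; coinsurance $2,209 × 25% = $552.25. Cost to member: $1,584.25. OOP to date $1,891.25.
Claim 3 — $2,295: deductible met; 25% of $2,295 = $573.75. Member owes $573.75 (running OOP $2,465).
Total paid by the member: $307 + $1,584.25 + $573.75 = $2,465.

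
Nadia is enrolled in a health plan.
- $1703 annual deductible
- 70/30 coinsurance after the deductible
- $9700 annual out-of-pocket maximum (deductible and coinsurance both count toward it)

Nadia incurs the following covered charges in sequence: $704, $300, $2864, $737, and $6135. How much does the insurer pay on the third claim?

$1515.50

Claim 1 — $704: entire amount goes to the deductible. Patient pays $704; OOP now $704. Insurer: $704 − $704 = $0.
Claim 2 — $300: entire amount goes to the deductible. Patient pays $300; OOP now $1004. Insurer: $300 − $300 = $0.
Claim 3 — $2864: deductible takes $699, $2165 remains; 30% of $2165 = $649.50. Cost to patient: $1348.50. OOP to date $2352.50. Insurer: $2864 − $1348.50 = $1515.50.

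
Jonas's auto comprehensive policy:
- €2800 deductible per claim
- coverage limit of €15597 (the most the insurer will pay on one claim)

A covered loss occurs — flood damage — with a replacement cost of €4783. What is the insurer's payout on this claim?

€1983

Less the €2800 deductible: €4783 − €2800 = €1983.
€1983 ≤ €15597, so the limit doesn't bind; insurer pays €1983.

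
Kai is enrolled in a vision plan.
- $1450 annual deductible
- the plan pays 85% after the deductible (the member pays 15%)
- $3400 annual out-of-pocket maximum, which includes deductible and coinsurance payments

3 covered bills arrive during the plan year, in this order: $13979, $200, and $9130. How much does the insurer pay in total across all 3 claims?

Bill 1, $13979: deductible takes $1450, $12529 remains; coinsurance $12529 × 15% = $1879.35. Member owes $3329.35 (running OOP $3329.35). Plan pays $13979 − $3329.35 = $10649.65.
Bill 2, $200: deductible met; 15% of $200 = $30. Member owes $30 (running OOP $3359.35). Plan pays $200 − $30 = $170.
Bill 3, $9130: 15% coinsurance on $9130 = $1369.50. That would push OOP to $4728.85, over the $3400 cap, so member pays $3400 − $3359.35 = $40.65. Insurer: $9130 − $40.65 = $9089.35.
Insurer total = bills − member's total = $23309 − $3400 = $19909.

$19909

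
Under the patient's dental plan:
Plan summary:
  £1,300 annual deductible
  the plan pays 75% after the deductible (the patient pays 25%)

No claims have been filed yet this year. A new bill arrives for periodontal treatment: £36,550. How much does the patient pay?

£10,112.50

Deductible not yet touched, so the first £1,300 of the bill goes to the deductible.
That leaves £36,550 − £1,300 = £35,250 for coinsurance.
Coinsurance: £35,250 × 25% = £8,812.50.
That puts the patient's cost at £1,300 + £8,812.50 = £10,112.50.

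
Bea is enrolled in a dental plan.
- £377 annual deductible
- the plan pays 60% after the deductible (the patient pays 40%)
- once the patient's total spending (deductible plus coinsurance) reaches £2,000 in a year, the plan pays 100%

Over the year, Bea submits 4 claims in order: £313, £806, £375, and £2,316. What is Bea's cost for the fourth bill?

£926.40

Claim 1 — £313: entire amount goes to the deductible. Patient owes £313 (running OOP £313).
Claim 2 — £806: £64 finishes the deductible; £742 goes to coinsurance; 40% of £742 = £296.80. Patient pays £360.80; OOP now £673.80.
Claim 3 — £375: 40% coinsurance on £375 = £150. Patient pays £150; OOP now £823.80.
Claim 4 — £2,316: deductible already satisfied, so patient's share is 40% × £2,316 = £926.40. Patient pays £926.40; OOP now £1,750.20.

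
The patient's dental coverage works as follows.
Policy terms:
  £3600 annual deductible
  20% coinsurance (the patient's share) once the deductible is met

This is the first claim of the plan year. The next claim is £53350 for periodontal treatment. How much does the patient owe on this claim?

£13550

The full £3600 deductible is still open; £3600 of this bill applies to it.
That leaves £53350 − £3600 = £49750 for coinsurance.
Patient's 20% share of £49750 is £9950.
Patient responsibility: £3600 + £9950 = £13550.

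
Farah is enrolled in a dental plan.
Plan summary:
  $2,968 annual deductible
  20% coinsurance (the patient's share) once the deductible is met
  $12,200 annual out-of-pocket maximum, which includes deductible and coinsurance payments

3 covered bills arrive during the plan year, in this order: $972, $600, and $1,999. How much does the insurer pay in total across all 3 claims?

Bill 1, $972: entire amount goes to the deductible. Patient pays $972; OOP now $972. Insurer: $972 − $972 = $0.
Bill 2, $600: entire amount goes to the deductible. Cost to patient: $600. OOP to date $1,572. Plan pays $600 − $600 = $0.
Bill 3, $1,999: deductible takes $1,396, $603 remains; 20% of $603 = $120.60. Cost to patient: $1,516.60. OOP to date $3,088.60. Plan pays $1,999 − $1,516.60 = $482.40.
Insurer total: $0 + $0 + $482.40 = $482.40.

$482.40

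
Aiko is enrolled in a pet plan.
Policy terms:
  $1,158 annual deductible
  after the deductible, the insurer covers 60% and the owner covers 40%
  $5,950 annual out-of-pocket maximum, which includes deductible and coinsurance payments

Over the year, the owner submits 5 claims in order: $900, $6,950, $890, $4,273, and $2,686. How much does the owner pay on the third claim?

#1 ($900): fully absorbed by the deductible. Owner owes $900 (running OOP $900).
#2 ($6,950): $258 finishes the deductible; $6,692 goes to coinsurance; owner's 40% is $2,676.80. Owner pays $2,934.80; OOP now $3,834.80.
#3 ($890): deductible met; 40% of $890 = $356. Owner owes $356 (running OOP $4,190.80).

$356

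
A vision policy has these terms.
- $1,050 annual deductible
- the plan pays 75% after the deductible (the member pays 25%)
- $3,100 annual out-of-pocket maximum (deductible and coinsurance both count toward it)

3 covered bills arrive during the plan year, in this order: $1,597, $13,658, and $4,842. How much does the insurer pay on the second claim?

Claim 1 ($1,597): deductible takes $1,050, $547 remains; coinsurance $547 × 25% = $136.75. Member pays $1,186.75; OOP now $1,186.75. Insurer: $1,597 − $1,186.75 = $410.25.
Claim 2 ($13,658): deductible already satisfied, so member's share is 25% × $13,658 = $3,414.50. OOP would hit $4,601.25 > $3,100, so the cap limits the member to $3,100 − $1,186.75 = $1,913.25. Plan pays $13,658 − $1,913.25 = $11,744.75.

$11,744.75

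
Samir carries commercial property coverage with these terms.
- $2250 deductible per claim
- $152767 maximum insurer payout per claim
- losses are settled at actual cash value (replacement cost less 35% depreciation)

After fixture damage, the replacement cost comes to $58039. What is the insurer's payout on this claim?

$35475.35

Actual cash value after 35% depreciation: $58039 × 65% = $37725.35.
Less the $2250 deductible: $37725.35 − $2250 = $35475.35.
That's under the $152767 cap, so the insurer reimburses the full $35475.35.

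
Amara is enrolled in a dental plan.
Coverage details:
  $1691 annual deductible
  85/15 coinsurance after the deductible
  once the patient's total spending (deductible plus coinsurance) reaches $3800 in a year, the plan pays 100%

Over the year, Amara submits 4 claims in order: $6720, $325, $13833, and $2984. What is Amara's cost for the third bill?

$1305.90

Claim 1 ($6720): $1691 to deductible, leaving $5029; 15% of $5029 = $754.35. Patient pays $2445.35; OOP now $2445.35.
Claim 2 ($325): 15% coinsurance on $325 = $48.75. Patient owes $48.75 (running OOP $2494.10).
Claim 3 ($13833): 15% coinsurance on $13833 = $2074.95. That would push OOP to $4569.05, over the $3800 cap, so patient pays $3800 − $2494.10 = $1305.90.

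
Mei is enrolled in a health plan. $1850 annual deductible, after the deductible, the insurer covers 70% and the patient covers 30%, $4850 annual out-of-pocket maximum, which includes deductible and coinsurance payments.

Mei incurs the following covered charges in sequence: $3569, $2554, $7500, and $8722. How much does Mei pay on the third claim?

$1718.10

Bill 1, $3569: $1850 to deductible, leaving $1719; coinsurance $1719 × 30% = $515.70. Patient owes $2365.70 (running OOP $2365.70).
Bill 2, $2554: 30% coinsurance on $2554 = $766.20. Cost to patient: $766.20. OOP to date $3131.90.
Bill 3, $7500: deductible already satisfied, so patient's share is 30% × $7500 = $2250. Adding that to $3131.90 gives $5381.90, past the $4850 cap; patient pays only $4850 − $3131.90 = $1718.10.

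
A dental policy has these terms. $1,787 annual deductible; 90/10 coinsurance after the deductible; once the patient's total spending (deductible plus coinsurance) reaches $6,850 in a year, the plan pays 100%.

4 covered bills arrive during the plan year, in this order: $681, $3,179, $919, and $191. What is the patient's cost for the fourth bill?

$19.10

Claim 1 — $681: all of it applies to the deductible. Patient pays $681; OOP now $681.
Claim 2 — $3,179: deductible takes $1,106, $2,073 remains; 10% of $2,073 = $207.30. Patient owes $1,313.30 (running OOP $1,994.30).
Claim 3 — $919: deductible met; 10% of $919 = $91.90. Patient owes $91.90 (running OOP $2,086.20).
Claim 4 — $191: deductible already satisfied, so patient's share is 10% × $191 = $19.10. Patient pays $19.10; OOP now $2,105.30.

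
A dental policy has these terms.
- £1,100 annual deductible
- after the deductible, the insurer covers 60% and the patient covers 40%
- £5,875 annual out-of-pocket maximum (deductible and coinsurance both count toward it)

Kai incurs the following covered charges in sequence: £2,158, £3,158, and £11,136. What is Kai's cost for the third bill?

£3,088.60

Claim 1 (£2,158): deductible takes £1,100, £1,058 remains; patient's 40% is £423.20. Cost to patient: £1,523.20. OOP to date £1,523.20.
Claim 2 (£3,158): deductible already satisfied, so patient's share is 40% × £3,158 = £1,263.20. Cost to patient: £1,263.20. OOP to date £2,786.40.
Claim 3 (£11,136): deductible met; 40% of £11,136 = £4,454.40. OOP would hit £7,240.80 > £5,875, so the cap limits the patient to £5,875 − £2,786.40 = £3,088.60.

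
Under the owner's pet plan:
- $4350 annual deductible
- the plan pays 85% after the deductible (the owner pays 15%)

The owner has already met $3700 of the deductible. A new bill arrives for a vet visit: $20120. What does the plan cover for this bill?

Remaining deductible: $4350 − $3700 = $650.
After the $650 deductible portion, $20120 − $650 = $19470 is subject to coinsurance.
15% of $19470 = $2920.50 falls to the owner.
Owner responsibility: $650 + $2920.50 = $3570.50.
The plan picks up $20120 − $3570.50 = $16549.50.

$16549.50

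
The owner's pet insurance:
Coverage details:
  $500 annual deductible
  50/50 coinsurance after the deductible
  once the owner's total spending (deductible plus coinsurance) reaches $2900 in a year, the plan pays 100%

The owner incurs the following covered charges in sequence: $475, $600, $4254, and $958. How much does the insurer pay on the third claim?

Claim 1 ($475): all of it applies to the deductible. Cost to owner: $475. OOP to date $475. Insurer: $475 − $475 = $0.
Claim 2 ($600): $25 to deductible, leaving $575; coinsurance $575 × 50% = $287.50. Cost to owner: $312.50. OOP to date $787.50. Insurer: $600 − $312.50 = $287.50.
Claim 3 ($4254): deductible met; 50% of $4254 = $2127. That would push OOP to $2914.50, over the $2900 cap, so owner pays $2900 − $787.50 = $2112.50. Plan pays $4254 − $2112.50 = $2141.50.

$2141.50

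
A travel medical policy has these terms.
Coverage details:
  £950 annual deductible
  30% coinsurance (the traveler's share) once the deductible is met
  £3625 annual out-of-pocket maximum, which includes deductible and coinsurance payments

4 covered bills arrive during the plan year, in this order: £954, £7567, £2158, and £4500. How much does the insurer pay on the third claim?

£1754.30

#1 (£954): deductible takes £950, £4 remains; traveler's 30% is £1.20. Traveler owes £951.20 (running OOP £951.20). Insurer: £954 − £951.20 = £2.80.
#2 (£7567): deductible met; 30% of £7567 = £2270.10. Traveler pays £2270.10; OOP now £3221.30. Plan pays £7567 − £2270.10 = £5296.90.
#3 (£2158): 30% coinsurance on £2158 = £647.40. That would push OOP to £3868.70, over the £3625 cap, so traveler pays £3625 − £3221.30 = £403.70. Insurer: £2158 − £403.70 = £1754.30.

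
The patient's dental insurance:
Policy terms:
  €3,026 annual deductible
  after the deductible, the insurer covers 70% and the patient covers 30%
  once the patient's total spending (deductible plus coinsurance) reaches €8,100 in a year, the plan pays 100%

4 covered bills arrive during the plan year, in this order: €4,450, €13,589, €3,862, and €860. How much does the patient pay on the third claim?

Claim 1 (€4,450): deductible takes €3,026, €1,424 remains; patient's 30% is €427.20. Patient owes €3,453.20 (running OOP €3,453.20).
Claim 2 (€13,589): 30% coinsurance on €13,589 = €4,076.70. Patient owes €4,076.70 (running OOP €7,529.90).
Claim 3 (€3,862): deductible met; 30% of €3,862 = €1,158.60. That would push OOP to €8,688.50, over the €8,100 cap, so patient pays €8,100 − €7,529.90 = €570.10.

€570.10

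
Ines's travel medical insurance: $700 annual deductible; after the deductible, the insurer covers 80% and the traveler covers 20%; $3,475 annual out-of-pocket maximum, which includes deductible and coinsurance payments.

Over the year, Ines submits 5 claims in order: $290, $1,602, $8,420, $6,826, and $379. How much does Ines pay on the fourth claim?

Bill 1, $290: entire amount goes to the deductible. Cost to traveler: $290. OOP to date $290.
Bill 2, $1,602: $410 finishes the deductible; $1,192 goes to coinsurance; traveler's 20% is $238.40. Traveler owes $648.40 (running OOP $938.40).
Bill 3, $8,420: deductible met; 20% of $8,420 = $1,684. Traveler pays $1,684; OOP now $2,622.40.
Bill 4, $6,826: deductible already satisfied, so traveler's share is 20% × $6,826 = $1,365.20. That would push OOP to $3,987.60, over the $3,475 cap, so traveler pays $3,475 − $2,622.40 = $852.60.

$852.60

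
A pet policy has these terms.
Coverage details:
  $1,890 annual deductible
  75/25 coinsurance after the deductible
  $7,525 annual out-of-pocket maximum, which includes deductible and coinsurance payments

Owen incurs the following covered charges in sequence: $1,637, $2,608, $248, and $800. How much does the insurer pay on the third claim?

#1 ($1,637): fully absorbed by the deductible. Cost to owner: $1,637. OOP to date $1,637. Plan pays $1,637 − $1,637 = $0.
#2 ($2,608): deductible takes $253, $2,355 remains; coinsurance $2,355 × 25% = $588.75. Owner pays $841.75; OOP now $2,478.75. Plan pays $2,608 − $841.75 = $1,766.25.
#3 ($248): deductible met; 25% of $248 = $62. Owner owes $62 (running OOP $2,540.75). Plan pays $248 − $62 = $186.

$186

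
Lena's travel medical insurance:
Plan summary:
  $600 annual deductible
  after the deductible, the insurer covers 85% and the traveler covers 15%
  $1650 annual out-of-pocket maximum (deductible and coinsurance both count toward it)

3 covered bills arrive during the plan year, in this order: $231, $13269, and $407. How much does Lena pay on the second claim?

$1419

Claim 1 ($231): entire amount goes to the deductible. Traveler owes $231 (running OOP $231).
Claim 2 ($13269): deductible takes $369, $12900 remains; 15% of $12900 = $1935. Together that's $369 + $1935 = $2304. That would push OOP to $2535, over the $1650 cap, so traveler pays $1650 − $231 = $1419.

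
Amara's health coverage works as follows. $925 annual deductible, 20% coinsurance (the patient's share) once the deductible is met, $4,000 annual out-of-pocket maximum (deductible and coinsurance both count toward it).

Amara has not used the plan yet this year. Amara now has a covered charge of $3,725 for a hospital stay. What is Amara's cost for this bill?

$1,485

Deductible not yet touched, so the first $925 of the bill goes to the deductible.
That leaves $3,725 − $925 = $2,800 for coinsurance.
20% of $2,800 = $560 falls to the patient.
Patient responsibility before any cap: $925 + $560 = $1,485.
Year-to-date out-of-pocket becomes $0 + $1,485 = $1,485, still under the $4,000 maximum, so no cap applies.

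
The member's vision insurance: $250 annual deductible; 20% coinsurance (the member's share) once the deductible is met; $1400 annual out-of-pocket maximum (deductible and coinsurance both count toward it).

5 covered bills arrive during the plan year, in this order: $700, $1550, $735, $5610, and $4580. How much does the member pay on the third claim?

Claim 1 ($700): deductible takes $250, $450 remains; member's 20% is $90. Cost to member: $340. OOP to date $340.
Claim 2 ($1550): deductible met; 20% of $1550 = $310. Cost to member: $310. OOP to date $650.
Claim 3 ($735): 20% coinsurance on $735 = $147. Member pays $147; OOP now $797.

$147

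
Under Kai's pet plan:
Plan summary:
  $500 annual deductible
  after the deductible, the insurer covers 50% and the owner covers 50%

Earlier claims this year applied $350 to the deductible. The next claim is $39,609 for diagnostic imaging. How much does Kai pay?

$19,879.50

$350 of the $500 deductible is already met, leaving $150.
That leaves $39,609 − $150 = $39,459 for coinsurance.
Owner's 50% share of $39,459 is $19,729.50.
That puts the owner's cost at $150 + $19,729.50 = $19,879.50.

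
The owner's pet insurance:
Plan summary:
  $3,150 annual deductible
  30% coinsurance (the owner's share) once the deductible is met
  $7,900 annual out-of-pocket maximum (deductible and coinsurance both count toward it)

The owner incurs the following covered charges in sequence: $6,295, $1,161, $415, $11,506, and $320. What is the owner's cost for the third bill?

#1 ($6,295): deductible takes $3,150, $3,145 remains; owner's 30% is $943.50. Owner pays $4,093.50; OOP now $4,093.50.
#2 ($1,161): 30% coinsurance on $1,161 = $348.30. Cost to owner: $348.30. OOP to date $4,441.80.
#3 ($415): deductible met; 30% of $415 = $124.50. Cost to owner: $124.50. OOP to date $4,566.30.

$124.50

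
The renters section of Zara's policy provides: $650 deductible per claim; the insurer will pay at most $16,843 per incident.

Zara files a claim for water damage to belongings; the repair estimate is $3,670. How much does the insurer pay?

Subtract the deductible: $3,670 − $650 = $3,020.
$3,020 ≤ $16,843, so the limit doesn't bind; insurer pays $3,020.

$3,020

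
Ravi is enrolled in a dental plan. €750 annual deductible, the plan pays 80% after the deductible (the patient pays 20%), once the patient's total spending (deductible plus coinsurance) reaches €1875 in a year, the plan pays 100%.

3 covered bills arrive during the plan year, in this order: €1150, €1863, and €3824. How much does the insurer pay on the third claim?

#1 (€1150): deductible takes €750, €400 remains; coinsurance €400 × 20% = €80. Patient owes €830 (running OOP €830). Plan pays €1150 − €830 = €320.
#2 (€1863): deductible met; 20% of €1863 = €372.60. Cost to patient: €372.60. OOP to date €1202.60. Plan pays €1863 − €372.60 = €1490.40.
#3 (€3824): 20% coinsurance on €3824 = €764.80. OOP would hit €1967.40 > €1875, so the cap limits the patient to €1875 − €1202.60 = €672.40. Plan pays €3824 − €672.40 = €3151.60.

€3151.60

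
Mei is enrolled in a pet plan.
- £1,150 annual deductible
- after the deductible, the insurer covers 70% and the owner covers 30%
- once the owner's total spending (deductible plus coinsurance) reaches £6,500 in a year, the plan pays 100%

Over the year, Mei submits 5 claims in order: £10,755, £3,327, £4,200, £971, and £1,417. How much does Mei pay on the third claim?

Bill 1, £10,755: £1,150 to deductible, leaving £9,605; coinsurance £9,605 × 30% = £2,881.50. Owner pays £4,031.50; OOP now £4,031.50.
Bill 2, £3,327: 30% coinsurance on £3,327 = £998.10. Owner pays £998.10; OOP now £5,029.60.
Bill 3, £4,200: deductible met; 30% of £4,200 = £1,260. Cost to owner: £1,260. OOP to date £6,289.60.

£1,260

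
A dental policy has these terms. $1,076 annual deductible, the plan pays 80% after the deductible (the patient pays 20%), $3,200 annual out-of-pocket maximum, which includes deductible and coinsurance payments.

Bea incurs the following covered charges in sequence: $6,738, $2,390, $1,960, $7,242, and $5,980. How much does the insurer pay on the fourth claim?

$7,120.40

#1 ($6,738): $1,076 to deductible, leaving $5,662; 20% of $5,662 = $1,132.40. Patient pays $2,208.40; OOP now $2,208.40. Plan pays $6,738 − $2,208.40 = $4,529.60.
#2 ($2,390): deductible already satisfied, so patient's share is 20% × $2,390 = $478. Patient pays $478; OOP now $2,686.40. Plan pays $2,390 − $478 = $1,912.
#3 ($1,960): 20% coinsurance on $1,960 = $392. Cost to patient: $392. OOP to date $3,078.40. Plan pays $1,960 − $392 = $1,568.
#4 ($7,242): 20% coinsurance on $7,242 = $1,448.40. OOP would hit $4,526.80 > $3,200, so the cap limits the patient to $3,200 − $3,078.40 = $121.60. Insurer: $7,242 − $121.60 = $7,120.40.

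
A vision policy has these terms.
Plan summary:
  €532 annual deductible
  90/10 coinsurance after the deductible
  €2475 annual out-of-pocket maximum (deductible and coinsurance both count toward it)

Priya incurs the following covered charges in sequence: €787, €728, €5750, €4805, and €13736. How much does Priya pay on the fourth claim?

Bill 1, €787: €532 finishes the deductible; €255 goes to coinsurance; 10% of €255 = €25.50. Member owes €557.50 (running OOP €557.50).
Bill 2, €728: 10% coinsurance on €728 = €72.80. Member owes €72.80 (running OOP €630.30).
Bill 3, €5750: deductible met; 10% of €5750 = €575. Member pays €575; OOP now €1205.30.
Bill 4, €4805: 10% coinsurance on €4805 = €480.50. Member pays €480.50; OOP now €1685.80.

€480.50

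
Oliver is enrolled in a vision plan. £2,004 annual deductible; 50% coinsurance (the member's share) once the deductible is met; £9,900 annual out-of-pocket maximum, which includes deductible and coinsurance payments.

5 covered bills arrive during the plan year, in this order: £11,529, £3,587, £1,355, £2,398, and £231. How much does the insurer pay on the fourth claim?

Claim 1 (£11,529): deductible takes £2,004, £9,525 remains; member's 50% is £4,762.50. Member owes £6,766.50 (running OOP £6,766.50). Insurer: £11,529 − £6,766.50 = £4,762.50.
Claim 2 (£3,587): deductible already satisfied, so member's share is 50% × £3,587 = £1,793.50. Cost to member: £1,793.50. OOP to date £8,560. Plan pays £3,587 − £1,793.50 = £1,793.50.
Claim 3 (£1,355): deductible met; 50% of £1,355 = £677.50. Member pays £677.50; OOP now £9,237.50. Insurer: £1,355 − £677.50 = £677.50.
Claim 4 (£2,398): 50% coinsurance on £2,398 = £1,199. OOP would hit £10,436.50 > £9,900, so the cap limits the member to £9,900 − £9,237.50 = £662.50. Plan pays £2,398 − £662.50 = £1,735.50.

£1,735.50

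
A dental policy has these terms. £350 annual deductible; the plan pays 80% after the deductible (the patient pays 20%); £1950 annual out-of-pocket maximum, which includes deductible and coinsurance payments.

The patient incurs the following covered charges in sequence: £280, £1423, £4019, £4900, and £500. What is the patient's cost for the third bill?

£803.80

Bill 1, £280: all of it applies to the deductible. Patient owes £280 (running OOP £280).
Bill 2, £1423: deductible takes £70, £1353 remains; 20% of £1353 = £270.60. Patient pays £340.60; OOP now £620.60.
Bill 3, £4019: deductible already satisfied, so patient's share is 20% × £4019 = £803.80. Cost to patient: £803.80. OOP to date £1424.40.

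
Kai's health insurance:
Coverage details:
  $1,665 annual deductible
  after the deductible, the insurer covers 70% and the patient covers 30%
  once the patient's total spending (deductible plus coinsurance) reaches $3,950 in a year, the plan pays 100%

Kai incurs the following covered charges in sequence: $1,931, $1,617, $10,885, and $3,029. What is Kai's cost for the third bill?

$1,720.10

Claim 1 ($1,931): deductible takes $1,665, $266 remains; patient's 30% is $79.80. Cost to patient: $1,744.80. OOP to date $1,744.80.
Claim 2 ($1,617): deductible already satisfied, so patient's share is 30% × $1,617 = $485.10. Patient owes $485.10 (running OOP $2,229.90).
Claim 3 ($10,885): deductible met; 30% of $10,885 = $3,265.50. That would push OOP to $5,495.40, over the $3,950 cap, so patient pays $3,950 − $2,229.90 = $1,720.10.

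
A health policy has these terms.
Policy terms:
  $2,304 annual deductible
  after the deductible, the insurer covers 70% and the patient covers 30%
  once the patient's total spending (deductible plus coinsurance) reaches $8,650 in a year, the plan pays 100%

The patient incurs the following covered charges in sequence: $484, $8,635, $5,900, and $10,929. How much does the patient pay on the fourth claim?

Claim 1 — $484: entire amount goes to the deductible. Patient owes $484 (running OOP $484).
Claim 2 — $8,635: $1,820 to deductible, leaving $6,815; 30% of $6,815 = $2,044.50. Cost to patient: $3,864.50. OOP to date $4,348.50.
Claim 3 — $5,900: deductible already satisfied, so patient's share is 30% × $5,900 = $1,770. Patient pays $1,770; OOP now $6,118.50.
Claim 4 — $10,929: 30% coinsurance on $10,929 = $3,278.70. That would push OOP to $9,397.20, over the $8,650 cap, so patient pays $8,650 − $6,118.50 = $2,531.50.

$2,531.50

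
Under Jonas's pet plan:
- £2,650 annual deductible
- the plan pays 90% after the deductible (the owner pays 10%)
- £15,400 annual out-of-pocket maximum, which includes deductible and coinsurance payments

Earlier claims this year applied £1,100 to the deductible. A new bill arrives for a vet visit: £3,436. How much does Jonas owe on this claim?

£1,100 of the £2,650 deductible is already met, leaving £1,550.
After the £1,550 deductible portion, £3,436 − £1,550 = £1,886 is subject to coinsurance.
10% of £1,886 = £188.60 falls to the owner.
That puts the owner's cost at £1,550 + £188.60 = £1,738.60 before any cap.
Total out-of-pocket so far would be £1,100 + £1,738.60 = £2,838.60, below the £15,400 cap — no reduction.

£1,738.60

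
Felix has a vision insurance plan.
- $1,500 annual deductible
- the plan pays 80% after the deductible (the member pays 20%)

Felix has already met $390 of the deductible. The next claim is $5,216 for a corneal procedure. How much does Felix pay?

$1,931.20

Deductible still to meet: $1,500 − $390 = $1,110.
The remaining $4,106 (= $5,216 − $1,110) moves to coinsurance.
Coinsurance: $4,106 × 20% = $821.20.
Member responsibility: $1,110 + $821.20 = $1,931.20.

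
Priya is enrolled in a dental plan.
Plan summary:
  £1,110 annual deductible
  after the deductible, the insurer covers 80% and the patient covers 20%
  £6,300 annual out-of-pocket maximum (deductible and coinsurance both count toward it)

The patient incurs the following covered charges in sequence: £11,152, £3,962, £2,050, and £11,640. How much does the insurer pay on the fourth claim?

£9,660.80

Claim 1 — £11,152: £1,110 finishes the deductible; £10,042 goes to coinsurance; patient's 20% is £2,008.40. Patient pays £3,118.40; OOP now £3,118.40. Insurer: £11,152 − £3,118.40 = £8,033.60.
Claim 2 — £3,962: deductible already satisfied, so patient's share is 20% × £3,962 = £792.40. Cost to patient: £792.40. OOP to date £3,910.80. Insurer: £3,962 − £792.40 = £3,169.60.
Claim 3 — £2,050: deductible already satisfied, so patient's share is 20% × £2,050 = £410. Cost to patient: £410. OOP to date £4,320.80. Insurer: £2,050 − £410 = £1,640.
Claim 4 — £11,640: 20% coinsurance on £11,640 = £2,328. Adding that to £4,320.80 gives £6,648.80, past the £6,300 cap; patient pays only £6,300 − £4,320.80 = £1,979.20. Plan pays £11,640 − £1,979.20 = £9,660.80.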